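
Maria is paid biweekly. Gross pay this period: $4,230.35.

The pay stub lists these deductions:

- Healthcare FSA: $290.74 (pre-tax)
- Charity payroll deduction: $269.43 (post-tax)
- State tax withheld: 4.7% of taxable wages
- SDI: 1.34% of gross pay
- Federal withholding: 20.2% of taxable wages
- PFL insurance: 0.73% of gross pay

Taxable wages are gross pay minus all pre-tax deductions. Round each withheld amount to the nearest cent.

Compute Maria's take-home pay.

$2,601.65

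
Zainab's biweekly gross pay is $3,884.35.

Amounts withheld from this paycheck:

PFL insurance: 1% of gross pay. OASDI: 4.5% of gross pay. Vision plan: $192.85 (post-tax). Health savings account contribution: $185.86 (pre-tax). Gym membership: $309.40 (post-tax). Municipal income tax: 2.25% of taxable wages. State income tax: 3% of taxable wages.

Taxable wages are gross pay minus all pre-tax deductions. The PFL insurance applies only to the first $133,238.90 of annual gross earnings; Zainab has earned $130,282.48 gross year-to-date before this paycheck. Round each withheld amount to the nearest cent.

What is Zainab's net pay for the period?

$2,797.71

Health savings account contribution: $185.86
Taxable wages = $3,884.35 − $185.86 = $3,698.49
Municipal income tax: $3,698.49 × 0.0225 = $83.22
State income tax: $3,698.49 × 0.03 = $110.95
OASDI: $3,884.35 × 0.045 = $174.80
PFL insurance: only $133,238.90 − $130,282.48 = $2,956.42 of this check is subject → $2,956.42 × 0.01 = $29.56
Vision plan: $192.85
Gym membership: $309.40
Total deductions = $185.86 + $83.22 + $110.95 + $174.80 + $29.56 + $192.85 + $309.40 = $1,086.64
Net pay = $3,884.35 − $1,086.64 = $2,797.71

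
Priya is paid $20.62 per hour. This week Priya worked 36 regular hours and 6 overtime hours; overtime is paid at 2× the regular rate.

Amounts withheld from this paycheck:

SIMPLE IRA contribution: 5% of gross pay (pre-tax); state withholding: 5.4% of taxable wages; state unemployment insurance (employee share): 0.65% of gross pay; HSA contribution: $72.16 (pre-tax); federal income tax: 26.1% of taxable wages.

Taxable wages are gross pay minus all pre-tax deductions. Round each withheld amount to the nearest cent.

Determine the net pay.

Regular pay: 36 × $20.62 = $742.32
Overtime pay: 6 × $20.62 × 2 = $247.44
Gross pay = $742.32 + $247.44 = $989.76
SIMPLE IRA contribution: $989.76 × 0.05 = $49.49
HSA contribution: $72.16
Pre-tax total = $49.49 + $72.16 = $121.65
Taxable wages = $989.76 − $121.65 = $868.11
State withholding: $868.11 × 0.054 = $46.88
Federal income tax: $868.11 × 0.261 = $226.58
State unemployment insurance (employee share): $989.76 × 0.0065 = $6.43
Total deductions = $49.49 + $72.16 + $46.88 + $226.58 + $6.43 = $401.54
Net pay = $989.76 − $401.54 = $588.22

$588.22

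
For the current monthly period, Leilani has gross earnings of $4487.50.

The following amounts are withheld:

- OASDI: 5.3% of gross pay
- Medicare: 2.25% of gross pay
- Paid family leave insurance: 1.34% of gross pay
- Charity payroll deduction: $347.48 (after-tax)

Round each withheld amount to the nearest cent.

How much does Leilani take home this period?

$3741.08

Paid family leave insurance: $4487.50 × 0.0134 = $60.13
OASDI: $4487.50 × 0.053 = $237.84
Medicare: $4487.50 × 0.0225 = $100.97
Charity payroll deduction: $347.48
Total deductions = $60.13 + $237.84 + $100.97 + $347.48 = $746.42
Net pay = $4487.50 − $746.42 = $3741.08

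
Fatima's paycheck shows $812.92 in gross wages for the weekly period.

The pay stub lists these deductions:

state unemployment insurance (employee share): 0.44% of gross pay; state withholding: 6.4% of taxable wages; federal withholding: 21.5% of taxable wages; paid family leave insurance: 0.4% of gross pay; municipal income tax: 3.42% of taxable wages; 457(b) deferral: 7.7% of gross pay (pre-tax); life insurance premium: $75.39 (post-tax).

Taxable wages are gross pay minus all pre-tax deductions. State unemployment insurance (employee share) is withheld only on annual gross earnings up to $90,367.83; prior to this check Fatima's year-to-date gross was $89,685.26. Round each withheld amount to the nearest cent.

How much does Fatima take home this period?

$433.69

457(b) deferral: $812.92 × 0.077 = $62.59
Taxable wages = $812.92 − $62.59 = $750.33
State withholding: $750.33 × 0.064 = $48.02
Municipal income tax: $750.33 × 0.0342 = $25.66
Federal withholding: $750.33 × 0.215 = $161.32
State unemployment insurance (employee share): only $90,367.83 − $89,685.26 = $682.57 of this check is subject → $682.57 × 0.0044 = $3.00
Paid family leave insurance: $812.92 × 0.004 = $3.25
Life insurance premium: $75.39
Total deductions = $62.59 + $48.02 + $25.66 + $161.32 + $3.00 + $3.25 + $75.39 = $379.23
Net pay = $812.92 − $379.23 = $433.69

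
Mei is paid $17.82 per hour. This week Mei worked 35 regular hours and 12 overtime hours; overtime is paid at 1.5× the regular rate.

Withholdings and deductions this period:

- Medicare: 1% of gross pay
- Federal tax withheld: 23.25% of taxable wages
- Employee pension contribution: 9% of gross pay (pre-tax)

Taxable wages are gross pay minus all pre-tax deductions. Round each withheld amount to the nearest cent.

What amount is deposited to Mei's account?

$650.20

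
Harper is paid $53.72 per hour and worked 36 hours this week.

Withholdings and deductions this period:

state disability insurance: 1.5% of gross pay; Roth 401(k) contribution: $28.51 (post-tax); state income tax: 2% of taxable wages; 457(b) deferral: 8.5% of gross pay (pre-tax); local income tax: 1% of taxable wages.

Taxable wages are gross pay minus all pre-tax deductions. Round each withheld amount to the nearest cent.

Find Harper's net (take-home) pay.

Gross pay: 36 × $53.72 = $1,933.92
457(b) deferral: $1,933.92 × 0.085 = $164.38
Taxable wages = $1,933.92 − $164.38 = $1,769.54
Local income tax: $1,769.54 × 0.01 = $17.70
State income tax: $1,769.54 × 0.02 = $35.39
State disability insurance: $1,933.92 × 0.015 = $29.01
Roth 401(k) contribution: $28.51
Total deductions = $164.38 + $17.70 + $35.39 + $29.01 + $28.51 = $274.99
Net pay = $1,933.92 − $274.99 = $1,658.93

$1,658.93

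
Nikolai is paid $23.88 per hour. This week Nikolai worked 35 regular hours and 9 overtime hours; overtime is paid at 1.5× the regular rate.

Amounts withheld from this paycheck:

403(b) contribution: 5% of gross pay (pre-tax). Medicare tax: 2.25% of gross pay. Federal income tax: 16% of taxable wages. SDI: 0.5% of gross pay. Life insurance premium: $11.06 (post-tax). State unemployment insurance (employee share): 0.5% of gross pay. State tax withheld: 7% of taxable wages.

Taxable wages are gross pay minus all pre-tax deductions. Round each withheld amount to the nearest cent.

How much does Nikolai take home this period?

Regular pay: 35 × $23.88 = $835.80
Overtime pay: 9 × $23.88 × 1.5 = $322.38
Gross pay = $835.80 + $322.38 = $1158.18
403(b) contribution: $1158.18 × 0.05 = $57.91
Taxable wages = $1158.18 − $57.91 = $1100.27
Federal income tax: $1100.27 × 0.16 = $176.04
State tax withheld: $1100.27 × 0.07 = $77.02
SDI: $1158.18 × 0.005 = $5.79
State unemployment insurance (employee share): $1158.18 × 0.005 = $5.79
Medicare tax: $1158.18 × 0.0225 = $26.06
Life insurance premium: $11.06
Total deductions = $57.91 + $176.04 + $77.02 + $5.79 + $5.79 + $26.06 + $11.06 = $359.67
Net pay = $1158.18 − $359.67 = $798.51

$798.51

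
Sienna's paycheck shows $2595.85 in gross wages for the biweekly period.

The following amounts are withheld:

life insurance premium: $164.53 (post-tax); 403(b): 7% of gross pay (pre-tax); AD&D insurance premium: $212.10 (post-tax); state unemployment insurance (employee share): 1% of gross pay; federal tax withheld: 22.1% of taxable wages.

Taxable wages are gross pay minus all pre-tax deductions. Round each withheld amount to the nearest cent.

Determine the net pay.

403(b): $2595.85 × 0.07 = $181.71
Taxable wages = $2595.85 − $181.71 = $2414.14
Federal tax withheld: $2414.14 × 0.221 = $533.52
State unemployment insurance (employee share): $2595.85 × 0.01 = $25.96
Life insurance premium: $164.53
AD&D insurance premium: $212.10
Total deductions = $181.71 + $533.52 + $25.96 + $164.53 + $212.10 = $1117.82
Net pay = $2595.85 − $1117.82 = $1478.03

$1478.03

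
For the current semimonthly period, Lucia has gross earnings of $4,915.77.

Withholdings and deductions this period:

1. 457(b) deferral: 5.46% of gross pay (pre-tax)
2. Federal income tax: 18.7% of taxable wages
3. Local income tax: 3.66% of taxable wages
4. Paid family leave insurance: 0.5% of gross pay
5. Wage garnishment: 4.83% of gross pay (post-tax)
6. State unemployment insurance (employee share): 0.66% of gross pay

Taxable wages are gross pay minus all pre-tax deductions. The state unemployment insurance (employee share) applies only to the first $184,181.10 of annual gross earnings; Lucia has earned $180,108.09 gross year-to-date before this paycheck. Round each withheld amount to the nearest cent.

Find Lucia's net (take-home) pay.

$3,319.33

457(b) deferral: $4,915.77 × 0.0546 = $268.40
Taxable wages = $4,915.77 − $268.40 = $4,647.37
Federal income tax: $4,647.37 × 0.187 = $869.06
Local income tax: $4,647.37 × 0.0366 = $170.09
Paid family leave insurance: $4,915.77 × 0.005 = $24.58
State unemployment insurance (employee share): only $184,181.10 − $180,108.09 = $4,073.01 of this check is subject → $4,073.01 × 0.0066 = $26.88
Wage garnishment: $4,915.77 × 0.0483 = $237.43
Total deductions = $268.40 + $869.06 + $170.09 + $24.58 + $26.88 + $237.43 = $1,596.44
Net pay = $4,915.77 − $1,596.44 = $3,319.33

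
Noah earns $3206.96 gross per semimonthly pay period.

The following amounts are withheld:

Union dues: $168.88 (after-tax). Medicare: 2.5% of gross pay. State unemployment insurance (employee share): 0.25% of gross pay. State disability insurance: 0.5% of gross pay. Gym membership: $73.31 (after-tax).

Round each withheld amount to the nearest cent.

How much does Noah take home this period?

$2860.55

Medicare: $3206.96 × 0.025 = $80.17
State unemployment insurance (employee share): $3206.96 × 0.0025 = $8.02
State disability insurance: $3206.96 × 0.005 = $16.03
Union dues: $168.88
Gym membership: $73.31
Total deductions = $80.17 + $8.02 + $16.03 + $168.88 + $73.31 = $346.41
Net pay = $3206.96 − $346.41 = $2860.55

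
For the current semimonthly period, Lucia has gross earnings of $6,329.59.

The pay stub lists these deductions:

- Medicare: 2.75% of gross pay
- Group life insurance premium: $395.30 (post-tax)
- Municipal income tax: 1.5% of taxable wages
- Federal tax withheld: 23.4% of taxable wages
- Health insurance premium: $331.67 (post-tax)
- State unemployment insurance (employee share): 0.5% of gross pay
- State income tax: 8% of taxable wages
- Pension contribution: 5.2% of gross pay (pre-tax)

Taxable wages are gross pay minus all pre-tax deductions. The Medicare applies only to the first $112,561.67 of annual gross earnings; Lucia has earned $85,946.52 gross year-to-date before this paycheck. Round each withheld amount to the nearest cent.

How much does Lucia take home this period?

$3,093.61

Pension contribution: $6,329.59 × 0.052 = $329.14
Taxable wages = $6,329.59 − $329.14 = $6,000.45
Federal tax withheld: $6,000.45 × 0.234 = $1,404.11
Municipal income tax: $6,000.45 × 0.015 = $90.01
State income tax: $6,000.45 × 0.08 = $480.04
Medicare: cap not yet reached, full $6,329.59 is subject → $6,329.59 × 0.0275 = $174.06
State unemployment insurance (employee share): $6,329.59 × 0.005 = $31.65
Group life insurance premium: $395.30
Health insurance premium: $331.67
Total deductions = $329.14 + $1,404.11 + $90.01 + $480.04 + $174.06 + $31.65 + $395.30 + $331.67 = $3,235.98
Net pay = $6,329.59 − $3,235.98 = $3,093.61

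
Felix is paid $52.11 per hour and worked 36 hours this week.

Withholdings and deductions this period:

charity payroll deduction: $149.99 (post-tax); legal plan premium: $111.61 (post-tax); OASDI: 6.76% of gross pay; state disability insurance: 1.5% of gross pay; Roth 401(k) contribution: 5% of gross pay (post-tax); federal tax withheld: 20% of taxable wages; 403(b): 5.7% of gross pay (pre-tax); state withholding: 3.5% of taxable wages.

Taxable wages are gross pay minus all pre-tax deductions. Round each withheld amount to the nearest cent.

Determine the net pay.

$842.95

Gross pay: 36 × $52.11 = $1875.96
403(b): $1875.96 × 0.057 = $106.93
Taxable wages = $1875.96 − $106.93 = $1769.03
Federal tax withheld: $1769.03 × 0.2 = $353.81
State withholding: $1769.03 × 0.035 = $61.92
State disability insurance: $1875.96 × 0.015 = $28.14
OASDI: $1875.96 × 0.0676 = $126.81
Roth 401(k) contribution: $1875.96 × 0.05 = $93.80
Legal plan premium: $111.61
Charity payroll deduction: $149.99
Total deductions = $106.93 + $353.81 + $61.92 + $28.14 + $126.81 + $93.80 + $111.61 + $149.99 = $1033.01
Net pay = $1875.96 − $1033.01 = $842.95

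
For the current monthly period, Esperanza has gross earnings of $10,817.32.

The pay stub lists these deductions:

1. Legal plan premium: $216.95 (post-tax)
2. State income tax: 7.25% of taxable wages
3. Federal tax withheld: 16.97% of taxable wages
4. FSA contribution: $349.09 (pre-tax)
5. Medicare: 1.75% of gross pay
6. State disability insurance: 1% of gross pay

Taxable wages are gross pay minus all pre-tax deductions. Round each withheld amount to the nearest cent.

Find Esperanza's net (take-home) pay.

FSA contribution: $349.09
Taxable wages = $10,817.32 − $349.09 = $10,468.23
Federal tax withheld: $10,468.23 × 0.1697 = $1,776.46
State income tax: $10,468.23 × 0.0725 = $758.95
Medicare: $10,817.32 × 0.0175 = $189.30
State disability insurance: $10,817.32 × 0.01 = $108.17
Legal plan premium: $216.95
Total deductions = $349.09 + $1,776.46 + $758.95 + $189.30 + $108.17 + $216.95 = $3,398.92
Net pay = $10,817.32 − $3,398.92 = $7,418.40

$7,418.40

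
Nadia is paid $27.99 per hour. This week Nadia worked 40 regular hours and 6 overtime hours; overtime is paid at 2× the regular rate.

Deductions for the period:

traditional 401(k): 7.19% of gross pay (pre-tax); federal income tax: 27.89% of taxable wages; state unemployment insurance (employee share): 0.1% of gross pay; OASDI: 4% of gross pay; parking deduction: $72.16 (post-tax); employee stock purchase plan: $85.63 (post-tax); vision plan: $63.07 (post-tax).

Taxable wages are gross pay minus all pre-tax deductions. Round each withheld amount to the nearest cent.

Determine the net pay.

$693.54

Regular pay: 40 × $27.99 = $1119.60
Overtime pay: 6 × $27.99 × 2 = $335.88
Gross pay = $1119.60 + $335.88 = $1455.48
Traditional 401(k): $1455.48 × 0.0719 = $104.65
Taxable wages = $1455.48 − $104.65 = $1350.83
Federal income tax: $1350.83 × 0.2789 = $376.75
State unemployment insurance (employee share): $1455.48 × 0.001 = $1.46
OASDI: $1455.48 × 0.04 = $58.22
Employee stock purchase plan: $85.63
Parking deduction: $72.16
Vision plan: $63.07
Total deductions = $104.65 + $376.75 + $1.46 + $58.22 + $85.63 + $72.16 + $63.07 = $761.94
Net pay = $1455.48 − $761.94 = $693.54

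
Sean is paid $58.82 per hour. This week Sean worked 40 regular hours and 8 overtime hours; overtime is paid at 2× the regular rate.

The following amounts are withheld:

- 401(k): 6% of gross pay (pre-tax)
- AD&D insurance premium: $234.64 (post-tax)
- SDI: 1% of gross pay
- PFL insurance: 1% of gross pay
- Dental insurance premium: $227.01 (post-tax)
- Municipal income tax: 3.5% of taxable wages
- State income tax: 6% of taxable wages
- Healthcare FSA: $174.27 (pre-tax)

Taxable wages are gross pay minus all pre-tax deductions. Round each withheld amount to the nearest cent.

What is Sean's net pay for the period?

Regular pay: 40 × $58.82 = $2,352.80
Overtime pay: 8 × $58.82 × 2 = $941.12
Gross pay = $2,352.80 + $941.12 = $3,293.92
Healthcare FSA: $174.27
401(k): $3,293.92 × 0.06 = $197.64
Pre-tax total = $174.27 + $197.64 = $371.91
Taxable wages = $3,293.92 − $371.91 = $2,922.01
State income tax: $2,922.01 × 0.06 = $175.32
Municipal income tax: $2,922.01 × 0.035 = $102.27
PFL insurance: $3,293.92 × 0.01 = $32.94
SDI: $3,293.92 × 0.01 = $32.94
Dental insurance premium: $227.01
AD&D insurance premium: $234.64
Total deductions = $174.27 + $197.64 + $175.32 + $102.27 + $32.94 + $32.94 + $227.01 + $234.64 = $1,177.03
Net pay = $3,293.92 − $1,177.03 = $2,116.89

$2,116.89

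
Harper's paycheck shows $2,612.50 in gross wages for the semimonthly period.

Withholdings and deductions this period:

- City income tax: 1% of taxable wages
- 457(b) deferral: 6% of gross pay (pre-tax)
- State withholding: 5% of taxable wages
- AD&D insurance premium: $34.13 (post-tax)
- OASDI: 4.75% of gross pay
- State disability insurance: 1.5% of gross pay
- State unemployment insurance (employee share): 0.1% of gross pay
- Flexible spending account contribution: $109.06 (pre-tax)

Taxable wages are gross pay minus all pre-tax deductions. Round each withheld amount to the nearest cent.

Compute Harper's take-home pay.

$2,005.87

457(b) deferral: $2,612.50 × 0.06 = $156.75
Flexible spending account contribution: $109.06
Pre-tax total = $156.75 + $109.06 = $265.81
Taxable wages = $2,612.50 − $265.81 = $2,346.69
State withholding: $2,346.69 × 0.05 = $117.33
City income tax: $2,346.69 × 0.01 = $23.47
OASDI: $2,612.50 × 0.0475 = $124.09
State unemployment insurance (employee share): $2,612.50 × 0.001 = $2.61
State disability insurance: $2,612.50 × 0.015 = $39.19
AD&D insurance premium: $34.13
Total deductions = $156.75 + $109.06 + $117.33 + $23.47 + $124.09 + $2.61 + $39.19 + $34.13 = $606.63
Net pay = $2,612.50 − $606.63 = $2,005.87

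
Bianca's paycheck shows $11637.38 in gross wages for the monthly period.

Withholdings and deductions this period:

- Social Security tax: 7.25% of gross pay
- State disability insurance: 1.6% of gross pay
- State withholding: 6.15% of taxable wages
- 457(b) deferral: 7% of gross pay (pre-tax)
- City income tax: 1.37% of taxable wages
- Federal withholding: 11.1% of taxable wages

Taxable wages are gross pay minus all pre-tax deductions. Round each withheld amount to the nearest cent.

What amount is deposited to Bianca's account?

$7777.65

457(b) deferral: $11637.38 × 0.07 = $814.62
Taxable wages = $11637.38 − $814.62 = $10822.76
City income tax: $10822.76 × 0.0137 = $148.27
State withholding: $10822.76 × 0.0615 = $665.60
Federal withholding: $10822.76 × 0.111 = $1201.33
Social Security tax: $11637.38 × 0.0725 = $843.71
State disability insurance: $11637.38 × 0.016 = $186.20
Total deductions = $814.62 + $148.27 + $665.60 + $1201.33 + $843.71 + $186.20 = $3859.73
Net pay = $11637.38 − $3859.73 = $7777.65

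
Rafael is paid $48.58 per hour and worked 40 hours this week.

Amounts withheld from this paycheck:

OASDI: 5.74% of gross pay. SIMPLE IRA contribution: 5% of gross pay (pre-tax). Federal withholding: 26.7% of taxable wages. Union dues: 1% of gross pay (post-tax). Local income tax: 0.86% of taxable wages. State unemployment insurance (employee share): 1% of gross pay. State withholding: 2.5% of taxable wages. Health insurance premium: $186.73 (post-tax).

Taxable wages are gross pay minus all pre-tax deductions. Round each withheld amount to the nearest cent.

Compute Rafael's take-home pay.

$953.99

Gross pay: 40 × $48.58 = $1943.20
SIMPLE IRA contribution: $1943.20 × 0.05 = $97.16
Taxable wages = $1943.20 − $97.16 = $1846.04
Federal withholding: $1846.04 × 0.267 = $492.89
Local income tax: $1846.04 × 0.0086 = $15.88
State withholding: $1846.04 × 0.025 = $46.15
OASDI: $1943.20 × 0.0574 = $111.54
State unemployment insurance (employee share): $1943.20 × 0.01 = $19.43
Health insurance premium: $186.73
Union dues: $1943.20 × 0.01 = $19.43
Total deductions = $97.16 + $492.89 + $15.88 + $46.15 + $111.54 + $19.43 + $186.73 + $19.43 = $989.21
Net pay = $1943.20 − $989.21 = $953.99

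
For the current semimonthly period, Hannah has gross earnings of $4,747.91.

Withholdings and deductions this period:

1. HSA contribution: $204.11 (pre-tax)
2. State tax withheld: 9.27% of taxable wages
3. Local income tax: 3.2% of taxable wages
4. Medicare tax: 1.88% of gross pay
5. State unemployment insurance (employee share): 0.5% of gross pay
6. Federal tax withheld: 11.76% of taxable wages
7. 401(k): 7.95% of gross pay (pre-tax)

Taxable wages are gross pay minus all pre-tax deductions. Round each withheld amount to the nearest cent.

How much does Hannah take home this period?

401(k): $4,747.91 × 0.0795 = $377.46
HSA contribution: $204.11
Pre-tax total = $377.46 + $204.11 = $581.57
Taxable wages = $4,747.91 − $581.57 = $4,166.34
Local income tax: $4,166.34 × 0.032 = $133.32
State tax withheld: $4,166.34 × 0.0927 = $386.22
Federal tax withheld: $4,166.34 × 0.1176 = $489.96
Medicare tax: $4,747.91 × 0.0188 = $89.26
State unemployment insurance (employee share): $4,747.91 × 0.005 = $23.74
Total deductions = $377.46 + $204.11 + $133.32 + $386.22 + $489.96 + $89.26 + $23.74 = $1,704.07
Net pay = $4,747.91 − $1,704.07 = $3,043.84

$3,043.84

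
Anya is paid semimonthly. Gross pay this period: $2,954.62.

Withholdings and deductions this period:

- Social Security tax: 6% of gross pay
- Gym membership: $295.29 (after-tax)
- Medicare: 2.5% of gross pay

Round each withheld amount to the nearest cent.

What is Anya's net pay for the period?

Social Security tax: $2,954.62 × 0.06 = $177.28
Medicare: $2,954.62 × 0.025 = $73.87
Gym membership: $295.29
Total deductions = $177.28 + $73.87 + $295.29 = $546.44
Net pay = $2,954.62 − $546.44 = $2,408.18

$2,408.18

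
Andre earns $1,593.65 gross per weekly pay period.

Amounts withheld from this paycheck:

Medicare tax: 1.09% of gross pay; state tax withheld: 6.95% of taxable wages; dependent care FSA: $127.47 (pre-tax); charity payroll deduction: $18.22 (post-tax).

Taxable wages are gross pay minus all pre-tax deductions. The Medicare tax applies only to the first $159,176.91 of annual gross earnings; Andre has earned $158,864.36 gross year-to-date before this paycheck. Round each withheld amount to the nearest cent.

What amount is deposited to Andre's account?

Dependent care FSA: $127.47
Taxable wages = $1,593.65 − $127.47 = $1,466.18
State tax withheld: $1,466.18 × 0.0695 = $101.90
Medicare tax: only $159,176.91 − $158,864.36 = $312.55 of this check is subject → $312.55 × 0.0109 = $3.41
Charity payroll deduction: $18.22
Total deductions = $127.47 + $101.90 + $3.41 + $18.22 = $251.00
Net pay = $1,593.65 − $251.00 = $1,342.65

$1,342.65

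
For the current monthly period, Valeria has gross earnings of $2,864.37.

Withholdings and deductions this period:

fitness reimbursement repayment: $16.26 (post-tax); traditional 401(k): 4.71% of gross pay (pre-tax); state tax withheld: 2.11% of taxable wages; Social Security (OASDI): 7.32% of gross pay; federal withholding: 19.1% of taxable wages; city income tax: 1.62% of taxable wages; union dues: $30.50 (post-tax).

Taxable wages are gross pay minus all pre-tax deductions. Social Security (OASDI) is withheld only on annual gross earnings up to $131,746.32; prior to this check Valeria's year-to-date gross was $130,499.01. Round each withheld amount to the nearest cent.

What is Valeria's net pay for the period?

$1,968.26

Traditional 401(k): $2,864.37 × 0.0471 = $134.91
Taxable wages = $2,864.37 − $134.91 = $2,729.46
State tax withheld: $2,729.46 × 0.0211 = $57.59
City income tax: $2,729.46 × 0.0162 = $44.22
Federal withholding: $2,729.46 × 0.191 = $521.33
Social Security (OASDI): only $131,746.32 − $130,499.01 = $1,247.31 of this check is subject → $1,247.31 × 0.0732 = $91.30
Fitness reimbursement repayment: $16.26
Union dues: $30.50
Total deductions = $134.91 + $57.59 + $44.22 + $521.33 + $91.30 + $16.26 + $30.50 = $896.11
Net pay = $2,864.37 − $896.11 = $1,968.26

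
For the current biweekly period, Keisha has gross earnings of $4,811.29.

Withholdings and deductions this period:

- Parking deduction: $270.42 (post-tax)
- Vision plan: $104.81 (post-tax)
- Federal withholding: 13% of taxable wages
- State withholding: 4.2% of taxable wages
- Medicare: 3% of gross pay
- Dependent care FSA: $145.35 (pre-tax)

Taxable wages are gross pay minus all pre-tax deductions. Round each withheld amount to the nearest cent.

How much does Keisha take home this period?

$3,343.83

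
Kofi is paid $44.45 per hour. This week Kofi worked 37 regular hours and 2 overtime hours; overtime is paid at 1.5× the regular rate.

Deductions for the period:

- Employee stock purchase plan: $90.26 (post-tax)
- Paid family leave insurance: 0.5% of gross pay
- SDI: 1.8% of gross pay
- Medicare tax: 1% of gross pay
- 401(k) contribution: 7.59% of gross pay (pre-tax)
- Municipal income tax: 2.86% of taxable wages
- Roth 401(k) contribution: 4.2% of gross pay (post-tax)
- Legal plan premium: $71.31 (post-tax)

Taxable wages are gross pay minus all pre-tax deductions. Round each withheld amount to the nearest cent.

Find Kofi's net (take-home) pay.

$1,301.14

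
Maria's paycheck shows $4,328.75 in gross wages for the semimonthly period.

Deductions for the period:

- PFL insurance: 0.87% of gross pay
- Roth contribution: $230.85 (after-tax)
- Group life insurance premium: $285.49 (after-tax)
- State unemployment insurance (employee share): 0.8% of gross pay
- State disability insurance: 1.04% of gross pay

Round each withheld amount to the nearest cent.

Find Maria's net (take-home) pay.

PFL insurance: $4,328.75 × 0.0087 = $37.66
State unemployment insurance (employee share): $4,328.75 × 0.008 = $34.63
State disability insurance: $4,328.75 × 0.0104 = $45.02
Roth contribution: $230.85
Group life insurance premium: $285.49
Total deductions = $37.66 + $34.63 + $45.02 + $230.85 + $285.49 = $633.65
Net pay = $4,328.75 − $633.65 = $3,695.10

$3,695.10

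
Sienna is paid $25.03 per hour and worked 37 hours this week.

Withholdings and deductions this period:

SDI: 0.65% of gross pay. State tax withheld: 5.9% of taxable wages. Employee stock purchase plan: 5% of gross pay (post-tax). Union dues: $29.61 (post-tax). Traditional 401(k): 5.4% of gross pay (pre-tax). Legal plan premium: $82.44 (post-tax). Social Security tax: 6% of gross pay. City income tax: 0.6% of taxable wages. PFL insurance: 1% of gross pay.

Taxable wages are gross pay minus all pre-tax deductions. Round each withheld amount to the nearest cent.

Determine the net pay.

Gross pay: 37 × $25.03 = $926.11
Traditional 401(k): $926.11 × 0.054 = $50.01
Taxable wages = $926.11 − $50.01 = $876.10
City income tax: $876.10 × 0.006 = $5.26
State tax withheld: $876.10 × 0.059 = $51.69
PFL insurance: $926.11 × 0.01 = $9.26
SDI: $926.11 × 0.0065 = $6.02
Social Security tax: $926.11 × 0.06 = $55.57
Legal plan premium: $82.44
Union dues: $29.61
Employee stock purchase plan: $926.11 × 0.05 = $46.31
Total deductions = $50.01 + $5.26 + $51.69 + $9.26 + $6.02 + $55.57 + $82.44 + $29.61 + $46.31 = $336.17
Net pay = $926.11 − $336.17 = $589.94

$589.94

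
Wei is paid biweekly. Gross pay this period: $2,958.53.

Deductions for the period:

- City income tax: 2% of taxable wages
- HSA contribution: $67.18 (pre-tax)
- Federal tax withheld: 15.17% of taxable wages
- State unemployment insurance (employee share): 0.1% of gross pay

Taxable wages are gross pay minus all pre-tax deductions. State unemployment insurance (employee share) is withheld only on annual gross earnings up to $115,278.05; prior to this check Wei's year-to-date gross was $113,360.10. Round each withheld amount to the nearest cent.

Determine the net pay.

$2,392.98

HSA contribution: $67.18
Taxable wages = $2,958.53 − $67.18 = $2,891.35
City income tax: $2,891.35 × 0.02 = $57.83
Federal tax withheld: $2,891.35 × 0.1517 = $438.62
State unemployment insurance (employee share): only $115,278.05 − $113,360.10 = $1,917.95 of this check is subject → $1,917.95 × 0.001 = $1.92
Total deductions = $67.18 + $57.83 + $438.62 + $1.92 = $565.55
Net pay = $2,958.53 − $565.55 = $2,392.98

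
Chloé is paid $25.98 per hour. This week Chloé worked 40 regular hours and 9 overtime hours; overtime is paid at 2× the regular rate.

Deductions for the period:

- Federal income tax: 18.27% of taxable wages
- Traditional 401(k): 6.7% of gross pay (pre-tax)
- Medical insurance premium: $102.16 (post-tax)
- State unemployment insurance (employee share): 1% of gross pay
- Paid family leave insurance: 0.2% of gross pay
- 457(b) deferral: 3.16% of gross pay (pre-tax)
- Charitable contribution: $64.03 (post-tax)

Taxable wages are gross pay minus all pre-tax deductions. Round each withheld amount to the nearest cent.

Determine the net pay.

$925.84

Regular pay: 40 × $25.98 = $1,039.20
Overtime pay: 9 × $25.98 × 2 = $467.64
Gross pay = $1,039.20 + $467.64 = $1,506.84
457(b) deferral: $1,506.84 × 0.0316 = $47.62
Traditional 401(k): $1,506.84 × 0.067 = $100.96
Pre-tax total = $47.62 + $100.96 = $148.58
Taxable wages = $1,506.84 − $148.58 = $1,358.26
Federal income tax: $1,358.26 × 0.1827 = $248.15
State unemployment insurance (employee share): $1,506.84 × 0.01 = $15.07
Paid family leave insurance: $1,506.84 × 0.002 = $3.01
Medical insurance premium: $102.16
Charitable contribution: $64.03
Total deductions = $47.62 + $100.96 + $248.15 + $15.07 + $3.01 + $102.16 + $64.03 = $581.00
Net pay = $1,506.84 − $581.00 = $925.84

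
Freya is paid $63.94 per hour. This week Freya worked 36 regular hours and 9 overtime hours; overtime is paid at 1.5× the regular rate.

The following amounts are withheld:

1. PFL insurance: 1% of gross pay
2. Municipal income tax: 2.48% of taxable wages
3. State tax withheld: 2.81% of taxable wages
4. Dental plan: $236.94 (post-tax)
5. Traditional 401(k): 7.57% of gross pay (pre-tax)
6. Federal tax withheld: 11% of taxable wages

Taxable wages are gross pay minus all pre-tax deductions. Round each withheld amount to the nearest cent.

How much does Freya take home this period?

$2180.30

Regular pay: 36 × $63.94 = $2301.84
Overtime pay: 9 × $63.94 × 1.5 = $863.19
Gross pay = $2301.84 + $863.19 = $3165.03
Traditional 401(k): $3165.03 × 0.0757 = $239.59
Taxable wages = $3165.03 − $239.59 = $2925.44
State tax withheld: $2925.44 × 0.0281 = $82.20
Federal tax withheld: $2925.44 × 0.11 = $321.80
Municipal income tax: $2925.44 × 0.0248 = $72.55
PFL insurance: $3165.03 × 0.01 = $31.65
Dental plan: $236.94
Total deductions = $239.59 + $82.20 + $321.80 + $72.55 + $31.65 + $236.94 = $984.73
Net pay = $3165.03 − $984.73 = $2180.30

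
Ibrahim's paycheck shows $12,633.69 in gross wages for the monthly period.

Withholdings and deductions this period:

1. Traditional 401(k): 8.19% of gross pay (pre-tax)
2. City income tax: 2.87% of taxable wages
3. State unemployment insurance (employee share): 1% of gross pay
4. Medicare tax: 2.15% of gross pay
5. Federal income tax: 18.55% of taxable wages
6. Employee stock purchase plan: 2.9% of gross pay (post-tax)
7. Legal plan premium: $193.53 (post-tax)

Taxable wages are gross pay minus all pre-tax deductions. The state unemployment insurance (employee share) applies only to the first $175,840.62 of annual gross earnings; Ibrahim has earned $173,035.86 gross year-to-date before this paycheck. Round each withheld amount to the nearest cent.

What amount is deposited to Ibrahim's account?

Traditional 401(k): $12,633.69 × 0.0819 = $1,034.70
Taxable wages = $12,633.69 − $1,034.70 = $11,598.99
Federal income tax: $11,598.99 × 0.1855 = $2,151.61
City income tax: $11,598.99 × 0.0287 = $332.89
Medicare tax: $12,633.69 × 0.0215 = $271.62
State unemployment insurance (employee share): only $175,840.62 − $173,035.86 = $2,804.76 of this check is subject → $2,804.76 × 0.01 = $28.05
Legal plan premium: $193.53
Employee stock purchase plan: $12,633.69 × 0.029 = $366.38
Total deductions = $1,034.70 + $2,151.61 + $332.89 + $271.62 + $28.05 + $193.53 + $366.38 = $4,378.78
Net pay = $12,633.69 − $4,378.78 = $8,254.91

$8,254.91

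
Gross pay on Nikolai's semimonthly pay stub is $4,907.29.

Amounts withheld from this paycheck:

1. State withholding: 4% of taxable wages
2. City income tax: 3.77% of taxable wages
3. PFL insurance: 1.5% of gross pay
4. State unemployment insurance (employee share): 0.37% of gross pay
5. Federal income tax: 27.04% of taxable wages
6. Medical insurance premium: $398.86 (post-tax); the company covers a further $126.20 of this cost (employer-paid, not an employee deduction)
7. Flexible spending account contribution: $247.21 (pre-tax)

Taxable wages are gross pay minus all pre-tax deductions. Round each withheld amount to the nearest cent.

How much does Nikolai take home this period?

$2,547.27

Flexible spending account contribution: $247.21
Taxable wages = $4,907.29 − $247.21 = $4,660.08
City income tax: $4,660.08 × 0.0377 = $175.69
Federal income tax: $4,660.08 × 0.2704 = $1,260.09
State withholding: $4,660.08 × 0.04 = $186.40
PFL insurance: $4,907.29 × 0.015 = $73.61
State unemployment insurance (employee share): $4,907.29 × 0.0037 = $18.16
Medical insurance premium: $398.86
(Employer's $126.20 toward medical insurance premium is not withheld from the employee.)
Total deductions = $247.21 + $175.69 + $1,260.09 + $186.40 + $73.61 + $18.16 + $398.86 = $2,360.02
Net pay = $4,907.29 − $2,360.02 = $2,547.27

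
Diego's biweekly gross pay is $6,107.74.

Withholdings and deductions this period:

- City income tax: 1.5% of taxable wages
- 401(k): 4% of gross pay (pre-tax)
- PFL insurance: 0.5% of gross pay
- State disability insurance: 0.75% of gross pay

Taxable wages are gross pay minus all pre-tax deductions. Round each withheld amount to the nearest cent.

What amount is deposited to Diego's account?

$5,699.13

401(k): $6,107.74 × 0.04 = $244.31
Taxable wages = $6,107.74 − $244.31 = $5,863.43
City income tax: $5,863.43 × 0.015 = $87.95
State disability insurance: $6,107.74 × 0.0075 = $45.81
PFL insurance: $6,107.74 × 0.005 = $30.54
Total deductions = $244.31 + $87.95 + $45.81 + $30.54 = $408.61
Net pay = $6,107.74 − $408.61 = $5,699.13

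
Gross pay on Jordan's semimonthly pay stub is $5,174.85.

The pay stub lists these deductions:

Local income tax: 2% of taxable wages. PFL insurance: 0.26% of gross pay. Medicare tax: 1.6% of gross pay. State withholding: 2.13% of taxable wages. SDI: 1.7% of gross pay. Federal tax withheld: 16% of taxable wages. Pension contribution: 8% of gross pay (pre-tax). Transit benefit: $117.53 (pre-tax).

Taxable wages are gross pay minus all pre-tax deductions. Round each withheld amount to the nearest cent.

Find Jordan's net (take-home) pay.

$3,524.41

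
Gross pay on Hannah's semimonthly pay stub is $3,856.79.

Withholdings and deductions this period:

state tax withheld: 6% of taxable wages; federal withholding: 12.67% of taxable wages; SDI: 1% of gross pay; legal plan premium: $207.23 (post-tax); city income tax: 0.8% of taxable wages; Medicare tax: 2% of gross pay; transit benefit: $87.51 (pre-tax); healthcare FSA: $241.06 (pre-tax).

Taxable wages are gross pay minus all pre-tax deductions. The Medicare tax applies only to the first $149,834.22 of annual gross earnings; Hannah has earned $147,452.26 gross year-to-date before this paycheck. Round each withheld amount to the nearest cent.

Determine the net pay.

$2,547.83

Transit benefit: $87.51
Healthcare FSA: $241.06
Pre-tax total = $87.51 + $241.06 = $328.57
Taxable wages = $3,856.79 − $328.57 = $3,528.22
Federal withholding: $3,528.22 × 0.1267 = $447.03
City income tax: $3,528.22 × 0.008 = $28.23
State tax withheld: $3,528.22 × 0.06 = $211.69
SDI: $3,856.79 × 0.01 = $38.57
Medicare tax: only $149,834.22 − $147,452.26 = $2,381.96 of this check is subject → $2,381.96 × 0.02 = $47.64
Legal plan premium: $207.23
Total deductions = $87.51 + $241.06 + $447.03 + $28.23 + $211.69 + $38.57 + $47.64 + $207.23 = $1,308.96
Net pay = $3,856.79 − $1,308.96 = $2,547.83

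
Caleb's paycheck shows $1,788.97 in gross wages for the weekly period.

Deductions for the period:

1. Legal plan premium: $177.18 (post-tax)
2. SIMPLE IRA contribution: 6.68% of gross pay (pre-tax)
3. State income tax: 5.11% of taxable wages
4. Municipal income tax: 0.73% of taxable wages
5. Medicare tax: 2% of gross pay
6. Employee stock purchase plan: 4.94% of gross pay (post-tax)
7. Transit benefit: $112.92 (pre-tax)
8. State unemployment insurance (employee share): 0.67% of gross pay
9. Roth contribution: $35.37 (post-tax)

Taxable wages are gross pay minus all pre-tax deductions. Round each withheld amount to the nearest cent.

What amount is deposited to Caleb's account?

SIMPLE IRA contribution: $1,788.97 × 0.0668 = $119.50
Transit benefit: $112.92
Pre-tax total = $119.50 + $112.92 = $232.42
Taxable wages = $1,788.97 − $232.42 = $1,556.55
State income tax: $1,556.55 × 0.0511 = $79.54
Municipal income tax: $1,556.55 × 0.0073 = $11.36
Medicare tax: $1,788.97 × 0.02 = $35.78
State unemployment insurance (employee share): $1,788.97 × 0.0067 = $11.99
Employee stock purchase plan: $1,788.97 × 0.0494 = $88.38
Legal plan premium: $177.18
Roth contribution: $35.37
Total deductions = $119.50 + $112.92 + $79.54 + $11.36 + $35.78 + $11.99 + $88.38 + $177.18 + $35.37 = $672.02
Net pay = $1,788.97 − $672.02 = $1,116.95

$1,116.95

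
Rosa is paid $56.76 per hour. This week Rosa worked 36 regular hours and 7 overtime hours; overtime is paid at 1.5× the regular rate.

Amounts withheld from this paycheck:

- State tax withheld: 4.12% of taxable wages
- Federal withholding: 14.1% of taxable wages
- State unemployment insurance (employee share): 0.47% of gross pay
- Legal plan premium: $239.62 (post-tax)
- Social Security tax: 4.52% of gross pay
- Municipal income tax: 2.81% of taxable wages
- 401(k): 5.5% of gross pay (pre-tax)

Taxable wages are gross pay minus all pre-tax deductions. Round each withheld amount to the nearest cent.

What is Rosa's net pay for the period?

$1598.33

Regular pay: 36 × $56.76 = $2043.36
Overtime pay: 7 × $56.76 × 1.5 = $595.98
Gross pay = $2043.36 + $595.98 = $2639.34
401(k): $2639.34 × 0.055 = $145.16
Taxable wages = $2639.34 − $145.16 = $2494.18
State tax withheld: $2494.18 × 0.0412 = $102.76
Municipal income tax: $2494.18 × 0.0281 = $70.09
Federal withholding: $2494.18 × 0.141 = $351.68
State unemployment insurance (employee share): $2639.34 × 0.0047 = $12.40
Social Security tax: $2639.34 × 0.0452 = $119.30
Legal plan premium: $239.62
Total deductions = $145.16 + $102.76 + $70.09 + $351.68 + $12.40 + $119.30 + $239.62 = $1041.01
Net pay = $2639.34 − $1041.01 = $1598.33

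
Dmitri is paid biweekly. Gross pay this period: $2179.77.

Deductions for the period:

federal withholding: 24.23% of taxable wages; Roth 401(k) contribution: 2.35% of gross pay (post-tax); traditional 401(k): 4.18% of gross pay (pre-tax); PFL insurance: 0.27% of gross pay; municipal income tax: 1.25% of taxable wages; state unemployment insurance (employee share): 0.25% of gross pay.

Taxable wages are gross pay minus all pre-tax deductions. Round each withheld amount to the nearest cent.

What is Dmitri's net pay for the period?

$1493.91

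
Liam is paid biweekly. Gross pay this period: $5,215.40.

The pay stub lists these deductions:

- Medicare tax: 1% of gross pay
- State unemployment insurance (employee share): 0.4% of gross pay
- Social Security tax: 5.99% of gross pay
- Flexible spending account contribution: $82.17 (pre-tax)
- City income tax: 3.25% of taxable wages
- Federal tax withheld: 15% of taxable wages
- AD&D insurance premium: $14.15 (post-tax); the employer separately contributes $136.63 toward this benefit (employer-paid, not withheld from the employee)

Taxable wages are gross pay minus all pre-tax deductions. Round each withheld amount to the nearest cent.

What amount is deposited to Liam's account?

Flexible spending account contribution: $82.17
Taxable wages = $5,215.40 − $82.17 = $5,133.23
City income tax: $5,133.23 × 0.0325 = $166.83
Federal tax withheld: $5,133.23 × 0.15 = $769.98
Medicare tax: $5,215.40 × 0.01 = $52.15
State unemployment insurance (employee share): $5,215.40 × 0.004 = $20.86
Social Security tax: $5,215.40 × 0.0599 = $312.40
AD&D insurance premium: $14.15
(Employer's $136.63 toward AD&D insurance premium is not withheld from the employee.)
Total deductions = $82.17 + $166.83 + $769.98 + $52.15 + $20.86 + $312.40 + $14.15 = $1,418.54
Net pay = $5,215.40 − $1,418.54 = $3,796.86

$3,796.86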